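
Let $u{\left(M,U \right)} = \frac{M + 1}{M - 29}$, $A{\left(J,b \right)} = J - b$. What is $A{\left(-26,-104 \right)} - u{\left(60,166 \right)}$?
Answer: $\frac{2357}{31} \approx 76.032$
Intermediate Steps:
$u{\left(M,U \right)} = \frac{1 + M}{-29 + M}$
$A{\left(-26,-104 \right)} - u{\left(60,166 \right)} = \left(-26 - -104\right) - \frac{1 + 60}{-29 + 60} = \left(-26 + 104\right) - \frac{1}{31} \cdot 61 = 78 - \frac{1}{31} \cdot 61 = 78 - \frac{61}{31} = \frac{2357}{31}$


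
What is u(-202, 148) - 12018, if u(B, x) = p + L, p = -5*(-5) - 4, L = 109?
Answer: -11888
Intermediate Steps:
p = 21 (p = 25 - 4 = 21)
u(B, x) = 130 (u(B, x) = 21 + 109 = 130)
u(-202, 148) - 12018 = 130 - 12018 = -11888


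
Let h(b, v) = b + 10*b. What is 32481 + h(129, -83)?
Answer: 33900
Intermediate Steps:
h(b, v) = 11*b
32481 + h(129, -83) = 32481 + 11*129 = 32481 + 1419 = 33900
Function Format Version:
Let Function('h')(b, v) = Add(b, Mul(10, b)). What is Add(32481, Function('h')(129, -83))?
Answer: 33900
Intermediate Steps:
Function('h')(b, v) = Mul(11, b)
Add(32481, Function('h')(129, -83)) = Add(32481, Mul(11, 129)) = Add(32481, 1419) = 33900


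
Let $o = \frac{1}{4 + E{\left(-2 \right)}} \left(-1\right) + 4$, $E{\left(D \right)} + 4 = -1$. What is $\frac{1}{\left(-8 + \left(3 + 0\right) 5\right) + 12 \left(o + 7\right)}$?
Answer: $\frac{1}{151} \approx 0.0066225$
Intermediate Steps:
$E{\left(D \right)} = -5$ ($E{\left(D \right)} = -4 - 1 = -5$)
$o = 5$ ($o = \frac{1}{4 - 5} \left(-1\right) + 4 = \frac{1}{-1} \left(-1\right) + 4 = \left(-1\right) \left(-1\right) + 4 = 1 + 4 = 5$)
$\frac{1}{\left(-8 + \left(3 + 0\right) 5\right) + 12 \left(o + 7\right)} = \frac{1}{\left(-8 + \left(3 + 0\right) 5\right) + 12 \left(5 + 7\right)} = \frac{1}{\left(-8 + 3 \cdot 5\right) + 12 \cdot 12} = \frac{1}{\left(-8 + 15\right) + 144} = \frac{1}{7 + 144} = \frac{1}{151}$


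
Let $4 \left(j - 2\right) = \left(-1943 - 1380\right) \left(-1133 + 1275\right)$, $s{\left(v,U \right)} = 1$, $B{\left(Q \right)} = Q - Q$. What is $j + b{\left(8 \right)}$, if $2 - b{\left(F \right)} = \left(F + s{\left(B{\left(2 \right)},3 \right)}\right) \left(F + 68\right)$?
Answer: $- \frac{237293}{2} \approx -1.1865 \cdot 10^{5}$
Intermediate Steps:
$B{\left(Q \right)} = 0$
$j = - \frac{235929}{2}$ ($j = 2 + \frac{\left(-1943 - 1380\right) \left(-1133 + 1275\right)}{4} = 2 + \frac{\left(-3323\right) 142}{4} = 2 + \frac{1}{4} \left(-471866\right) = 2 - \frac{235933}{2} = - \frac{235929}{2} \approx -1.1796 \cdot 10^{5}$)
$b{\left(F \right)} = 2 - \left(1 + F\right) \left(68 + F\right)$ ($b{\left(F \right)} = 2 - \left(F + 1\right) \left(F + 68\right) = 2 - \left(1 + F\right) \left(68 + F\right)$)
$j + b{\left(8 \right)} = - \frac{235929}{2} - 682 = - \frac{237293}{2}$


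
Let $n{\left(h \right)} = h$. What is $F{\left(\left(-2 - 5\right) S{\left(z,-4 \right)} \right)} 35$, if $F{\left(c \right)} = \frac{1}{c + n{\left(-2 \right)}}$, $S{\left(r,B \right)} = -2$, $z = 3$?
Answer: $\frac{35}{12} \approx 2.9167$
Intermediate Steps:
$F{\left(c \right)} = \frac{1}{-2 + c}$ ($F{\left(c \right)} = \frac{1}{c - 2} = \frac{1}{-2 + c}$)
$F{\left(\left(-2 - 5\right) S{\left(z,-4 \right)} \right)} 35 = \frac{1}{-2 + \left(-2 - 5\right) \left(-2\right)} 35 = \frac{1}{-2 - -14} \cdot 35 = \frac{1}{-2 + 14} \cdot 35 = \frac{1}{12} \cdot 35 = \frac{35}{12}$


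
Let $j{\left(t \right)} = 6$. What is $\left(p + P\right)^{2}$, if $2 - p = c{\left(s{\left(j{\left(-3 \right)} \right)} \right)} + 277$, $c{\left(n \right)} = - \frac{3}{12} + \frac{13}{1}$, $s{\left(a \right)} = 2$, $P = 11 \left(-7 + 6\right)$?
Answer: $\frac{1428025}{16} \approx 89252.0$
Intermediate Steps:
$P = -11$ ($P = 11 \left(-1\right) = -11$)
$c{\left(n \right)} = \frac{51}{4}$ ($c{\left(n \right)} = \left(-3\right) \frac{1}{12} + 13 \cdot 1 = - \frac{1}{4} + 13 = \frac{51}{4}$)
$p = - \frac{1151}{4}$ ($p = 2 - \left(\frac{51}{4} + 277\right) = 2 - \frac{1159}{4} = - \frac{1151}{4} \approx -287.75$)
$\left(p + P\right)^{2} = \left(- \frac{1151}{4} - 11\right)^{2} = \left(- \frac{1195}{4}\right)^{2} = \frac{1428025}{16}$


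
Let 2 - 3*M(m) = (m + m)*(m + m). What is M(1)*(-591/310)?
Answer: 197/155 ≈ 1.2710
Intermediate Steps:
M(m) = ⅔ - 4*m²/3 (M(m) = ⅔ - (m + m)*(m + m)/3 = ⅔ - 2*m*2*m/3 = ⅔ - 4*m²/3)
M(1)*(-591/310) = (⅔ - 4/3*1²)*(-591/310) = (⅔ - 4/3*1)*(-591*1/310) = (⅔ - 4/3)*(-591/310) = -⅔*(-591/310) = 197/155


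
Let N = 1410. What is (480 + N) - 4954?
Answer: -3064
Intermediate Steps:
(480 + N) - 4954 = (480 + 1410) - 4954 = 1890 - 4954 = -3064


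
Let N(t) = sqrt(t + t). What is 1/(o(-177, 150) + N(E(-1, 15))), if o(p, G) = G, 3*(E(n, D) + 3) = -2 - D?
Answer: 225/33776 - I*sqrt(39)/33776 ≈ 0.0066615 - 0.00018489*I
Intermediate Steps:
E(n, D) = -11/3 - D/3 (E(n, D) = -3 + (-2 - D)/3 = -3 + (-2/3 - D/3) = -11/3 - D/3)
N(t) = sqrt(2)*sqrt(t) (N(t) = sqrt(2*t) = sqrt(2)*sqrt(t))
1/(o(-177, 150) + N(E(-1, 15))) = 1/(150 + sqrt(2)*sqrt(-11/3 - 1/3*15)) = 1/(150 + sqrt(2)*sqrt(-11/3 - 5)) = 1/(150 + sqrt(2)*sqrt(-26/3)) = 1/(150 + sqrt(2)*(I*sqrt(78)/3)) = 1/(150 + 2*I*sqrt(39)/3)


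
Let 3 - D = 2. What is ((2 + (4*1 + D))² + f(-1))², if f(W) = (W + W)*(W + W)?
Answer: 2809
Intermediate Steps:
D = 1 (D = 3 - 1*2 = 3 - 2 = 1)
f(W) = 4*W² (f(W) = (2*W)*(2*W) = 4*W²)
((2 + (4*1 + D))² + f(-1))² = ((2 + (4*1 + 1))² + 4*(-1)²)² = ((2 + (4 + 1))² + 4*1)² = ((2 + 5)² + 4)² = (7² + 4)² = (49 + 4)² = 53² = 2809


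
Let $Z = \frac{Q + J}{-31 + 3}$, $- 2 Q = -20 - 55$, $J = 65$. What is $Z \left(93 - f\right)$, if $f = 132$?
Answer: $\frac{7995}{56} \approx 142.77$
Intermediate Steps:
$Q = \frac{75}{2}$ ($Q = - \frac{-20 - 55}{2} = \left(- \frac{1}{2}\right) \left(-75\right) = \frac{75}{2} \approx 37.5$)
$Z = - \frac{205}{56}$ ($Z = \frac{\frac{75}{2} + 65}{-31 + 3} = \frac{205}{2 \left(-28\right)} = \frac{205}{2} \left(- \frac{1}{28}\right) = - \frac{205}{56} \approx -3.6607$)
$Z \left(93 - f\right) = - \frac{205 \left(93 - 132\right)}{56} = \left(- \frac{205}{56}\right) \left(-39\right) = \frac{7995}{56}$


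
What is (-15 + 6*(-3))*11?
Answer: -363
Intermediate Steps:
(-15 + 6*(-3))*11 = (-15 - 18)*11 = -33*11 = -363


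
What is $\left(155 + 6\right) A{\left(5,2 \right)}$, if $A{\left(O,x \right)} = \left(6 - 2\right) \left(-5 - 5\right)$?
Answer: $-6440$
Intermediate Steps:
$A{\left(O,x \right)} = -40$ ($A{\left(O,x \right)} = 4 \left(-10\right) = -40$)
$\left(155 + 6\right) A{\left(5,2 \right)} = \left(155 + 6\right) \left(-40\right) = 161 \left(-40\right) = -6440$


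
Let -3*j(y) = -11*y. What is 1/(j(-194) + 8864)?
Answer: 3/24458 ≈ 0.00012266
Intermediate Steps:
j(y) = 11*y/3 (j(y) = -(-11)*y/3 = 11*y/3)
1/(j(-194) + 8864) = 1/((11/3)*(-194) + 8864) = 1/(-2134/3 + 8864) = 1/(24458/3) = 3/24458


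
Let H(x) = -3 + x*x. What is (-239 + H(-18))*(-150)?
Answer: -12300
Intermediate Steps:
H(x) = -3 + x²
(-239 + H(-18))*(-150) = (-239 + (-3 + (-18)²))*(-150) = (-239 + (-3 + 324))*(-150) = (-239 + 321)*(-150) = 82*(-150) = -12300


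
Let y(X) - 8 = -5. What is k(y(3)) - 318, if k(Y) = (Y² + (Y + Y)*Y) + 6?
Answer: -285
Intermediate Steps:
y(X) = 3 (y(X) = 8 - 5 = 3)
k(Y) = 6 + 3*Y² (k(Y) = (Y² + (2*Y)*Y) + 6 = (Y² + 2*Y²) + 6 = 3*Y² + 6 = 6 + 3*Y²)
k(y(3)) - 318 = (6 + 3*3²) - 318 = (6 + 3*9) - 318 = (6 + 27) - 318 = 33 - 318 = -285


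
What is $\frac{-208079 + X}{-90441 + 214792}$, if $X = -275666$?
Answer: $- \frac{483745}{124351} \approx -3.8902$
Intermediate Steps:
$\frac{-208079 + X}{-90441 + 214792} = \frac{-208079 - 275666}{-90441 + 214792} = - \frac{483745}{124351}$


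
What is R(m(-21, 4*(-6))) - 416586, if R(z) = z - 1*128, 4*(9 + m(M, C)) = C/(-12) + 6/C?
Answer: -6667561/16 ≈ -4.1672e+5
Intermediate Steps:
m(M, C) = -9 - C/48 + 3/(2*C) (m(M, C) = -9 + (C/(-12) + 6/C)/4 = -9 + (C*(-1/12) + 6/C)/4 = -9 + (-C/12 + 6/C)/4 = -9 + (6/C - C/12)/4 = -9 + (-C/48 + 3/(2*C)) = -9 - C/48 + 3/(2*C))
R(z) = -128 + z (R(z) = z - 128 = -128 + z)
R(m(-21, 4*(-6))) - 416586 = (-128 + (72 - 4*(-6)*(432 + 4*(-6)))/(48*((4*(-6))))) - 416586 = (-128 + (1/48)*(72 - 1*(-24)*(432 - 24))/(-24)) - 416586 = (-128 + (1/48)*(-1/24)*(72 - 1*(-24)*408)) - 416586 = (-128 + (1/48)*(-1/24)*(72 + 9792)) - 416586 = (-128 + (1/48)*(-1/24)*9864) - 416586 = (-128 - 137/16) - 416586 = -2185/16 - 416586 = -6667561/16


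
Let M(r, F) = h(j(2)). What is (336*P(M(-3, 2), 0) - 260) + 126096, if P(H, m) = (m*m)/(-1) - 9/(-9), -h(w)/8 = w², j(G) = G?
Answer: 126172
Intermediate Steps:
h(w) = -8*w²
M(r, F) = -32 (M(r, F) = -8*2² = -8*4 = -32)
P(H, m) = 1 - m² (P(H, m) = m²*(-1) - 9*(-⅑) = -m² + 1 = 1 - m²)
(336*P(M(-3, 2), 0) - 260) + 126096 = (336*(1 - 1*0²) - 260) + 126096 = (336*(1 - 1*0) - 260) + 126096 = (336*(1 + 0) - 260) + 126096 = (336*1 - 260) + 126096 = (336 - 260) + 126096 = 76 + 126096 = 126172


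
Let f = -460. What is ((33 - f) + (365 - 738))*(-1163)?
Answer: -139560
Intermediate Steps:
((33 - f) + (365 - 738))*(-1163) = ((33 - 1*(-460)) + (365 - 738))*(-1163) = ((33 + 460) - 373)*(-1163) = (493 - 373)*(-1163) = 120*(-1163) = -139560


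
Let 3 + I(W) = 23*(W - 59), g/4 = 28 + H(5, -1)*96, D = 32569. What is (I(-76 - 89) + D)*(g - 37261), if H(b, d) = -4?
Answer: -1060510590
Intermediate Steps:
g = -1424 (g = 4*(28 - 4*96) = 4*(28 - 384) = 4*(-356) = -1424)
I(W) = -1360 + 23*W (I(W) = -3 + 23*(W - 59) = -3 + 23*(-59 + W) = -3 + (-1357 + 23*W) = -1360 + 23*W)
(I(-76 - 89) + D)*(g - 37261) = ((-1360 + 23*(-76 - 89)) + 32569)*(-1424 - 37261) = ((-1360 + 23*(-165)) + 32569)*(-38685) = ((-1360 - 3795) + 32569)*(-38685) = (-5155 + 32569)*(-38685) = 27414*(-38685) = -1060510590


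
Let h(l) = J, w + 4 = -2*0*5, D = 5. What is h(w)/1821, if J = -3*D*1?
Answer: -5/607 ≈ -0.0082372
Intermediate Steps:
J = -15 (J = -3*5*1 = -15*1 = -15)
w = -4 (w = -4 - 2*0*5 = -4 + 0*5 = -4 + 0 = -4)
h(l) = -15
h(w)/1821 = -15/1821 = (1/1821)*(-15) = -5/607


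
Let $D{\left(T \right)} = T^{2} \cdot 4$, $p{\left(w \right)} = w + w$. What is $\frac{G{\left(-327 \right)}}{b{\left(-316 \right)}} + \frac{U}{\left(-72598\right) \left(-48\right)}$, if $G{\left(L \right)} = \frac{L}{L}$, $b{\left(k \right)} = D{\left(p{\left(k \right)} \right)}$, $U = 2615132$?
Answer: $\frac{130568419393}{173984301312} \approx 0.75046$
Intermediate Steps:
$p{\left(w \right)} = 2 w$
$D{\left(T \right)} = 4 T^{2}$
$b{\left(k \right)} = 16 k^{2}$ ($b{\left(k \right)} = 4 \left(2 k\right)^{2} = 4 \cdot 4 k^{2} = 16 k^{2}$)
$G{\left(L \right)} = 1$
$\frac{G{\left(-327 \right)}}{b{\left(-316 \right)}} + \frac{U}{\left(-72598\right) \left(-48\right)} = 1 \frac{1}{16 \left(-316\right)^{2}} + \frac{2615132}{\left(-72598\right) \left(-48\right)} = 1 \frac{1}{16 \cdot 99856} + \frac{2615132}{3484704} = 1 \cdot \frac{1}{1597696} + 2615132 \cdot \frac{1}{3484704} = 1 \cdot \frac{1}{1597696} + \frac{653783}{871176} = \frac{1}{1597696} + \frac{653783}{871176} = \frac{130568419393}{173984301312}$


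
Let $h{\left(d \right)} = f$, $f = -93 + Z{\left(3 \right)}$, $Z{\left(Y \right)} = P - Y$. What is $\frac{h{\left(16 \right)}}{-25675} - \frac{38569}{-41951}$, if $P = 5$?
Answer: $\frac{76467432}{82853225} \approx 0.92293$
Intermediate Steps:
$Z{\left(Y \right)} = 5 - Y$
$f = -91$ ($f = -93 + \left(5 - 3\right) = -93 + 2 = -91$)
$h{\left(d \right)} = -91$
$\frac{h{\left(16 \right)}}{-25675} - \frac{38569}{-41951} = - \frac{91}{-25675} - \frac{38569}{-41951} = \left(-91\right) \left(- \frac{1}{25675}\right) - - \frac{38569}{41951} = \frac{7}{1975} + \frac{38569}{41951} = \frac{76467432}{82853225}$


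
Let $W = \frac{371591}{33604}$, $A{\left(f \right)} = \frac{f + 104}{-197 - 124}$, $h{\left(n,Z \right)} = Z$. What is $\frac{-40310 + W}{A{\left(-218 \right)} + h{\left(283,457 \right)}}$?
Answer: $- \frac{144900004443}{1644478948} \approx -88.113$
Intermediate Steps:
$A{\left(f \right)} = - \frac{104}{321} - \frac{f}{321}$ ($A{\left(f \right)} = \frac{104 + f}{-321} = \left(104 + f\right) \left(- \frac{1}{321}\right) = - \frac{104}{321} - \frac{f}{321}$)
$W = \frac{371591}{33604}$ ($W = 371591 \cdot \frac{1}{33604} = \frac{371591}{33604} \approx 11.058$)
$\frac{-40310 + W}{A{\left(-218 \right)} + h{\left(283,457 \right)}} = \frac{-40310 + \frac{371591}{33604}}{\left(- \frac{104}{321} - - \frac{218}{321}\right) + 457} = - \frac{1354205649}{33604 \left(\left(- \frac{104}{321} + \frac{218}{321}\right) + 457\right)} = - \frac{1354205649}{33604 \left(\frac{38}{107} + 457\right)} = - \frac{1354205649}{33604 \cdot \frac{48937}{107}} = \left(- \frac{1354205649}{33604}\right) \frac{107}{48937} = - \frac{144900004443}{1644478948}$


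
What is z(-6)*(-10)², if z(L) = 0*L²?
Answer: 0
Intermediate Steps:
z(L) = 0
z(-6)*(-10)² = 0*(-10)² = 0*100 = 0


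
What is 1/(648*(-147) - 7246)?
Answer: -1/102502 ≈ -9.7559e-6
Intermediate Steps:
1/(648*(-147) - 7246) = 1/(-95256 - 7246) = 1/(-102502) = -1/102502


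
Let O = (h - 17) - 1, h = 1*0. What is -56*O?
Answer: 1008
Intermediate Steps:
h = 0
O = -18 (O = (0 - 17) - 1 = -17 - 1 = -18)
-56*O = -56*(-18) = 1008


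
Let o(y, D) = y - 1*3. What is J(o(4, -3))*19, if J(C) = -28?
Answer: -532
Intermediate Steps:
o(y, D) = -3 + y (o(y, D) = y - 3 = -3 + y)
J(o(4, -3))*19 = -28*19 = -532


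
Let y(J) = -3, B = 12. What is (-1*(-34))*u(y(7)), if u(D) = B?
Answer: 408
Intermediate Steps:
u(D) = 12
(-1*(-34))*u(y(7)) = -1*(-34)*12 = 34*12 = 408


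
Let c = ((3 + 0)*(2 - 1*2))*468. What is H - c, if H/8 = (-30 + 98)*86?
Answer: 46784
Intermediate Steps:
c = 0 (c = (3*(2 - 2))*468 = (3*0)*468 = 0*468 = 0)
H = 46784 (H = 8*((-30 + 98)*86) = 8*(68*86) = 8*5848 = 46784)
H - c = 46784 - 1*0 = 46784 + 0 = 46784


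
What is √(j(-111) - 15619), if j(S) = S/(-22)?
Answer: I*√7557154/22 ≈ 124.96*I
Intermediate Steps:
j(S) = -S/22 (j(S) = S*(-1/22) = -S/22)
√(j(-111) - 15619) = √(-1/22*(-111) - 15619) = √(111/22 - 15619) = √(-343507/22) = I*√7557154/22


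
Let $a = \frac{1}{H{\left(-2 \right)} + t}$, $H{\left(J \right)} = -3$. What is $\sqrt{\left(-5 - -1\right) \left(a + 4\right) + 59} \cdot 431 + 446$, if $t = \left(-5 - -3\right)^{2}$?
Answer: $446 + 431 \sqrt{39} \approx 3137.6$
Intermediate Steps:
$t = 4$ ($t = \left(-5 + 3\right)^{2} = \left(-2\right)^{2} = 4$)
$a = 1$ ($a = \frac{1}{-3 + 4} = 1^{-1} = 1$)
$\sqrt{\left(-5 - -1\right) \left(a + 4\right) + 59} \cdot 431 + 446 = \sqrt{\left(-5 - -1\right) \left(1 + 4\right) + 59} \cdot 431 + 446 = \sqrt{\left(-5 + 1\right) 5 + 59} \cdot 431 + 446 = \sqrt{\left(-4\right) 5 + 59} \cdot 431 + 446 = \sqrt{-20 + 59} \cdot 431 + 446 = \sqrt{39} \cdot 431 + 446 = 431 \sqrt{39} + 446 = 446 + 431 \sqrt{39}$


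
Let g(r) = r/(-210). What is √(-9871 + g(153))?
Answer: I*√48371470/70 ≈ 99.357*I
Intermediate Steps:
g(r) = -r/210 (g(r) = r*(-1/210) = -r/210)
√(-9871 + g(153)) = √(-9871 - 1/210*153) = √(-9871 - 51/70) = √(-691021/70) = I*√48371470/70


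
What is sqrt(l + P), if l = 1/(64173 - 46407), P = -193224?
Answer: I*sqrt(6776381908842)/5922 ≈ 439.57*I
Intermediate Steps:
l = 1/17766 ≈ 5.6287e-5
sqrt(l + P) = sqrt(1/17766 - 193224) = sqrt(-3432817583/17766) = I*sqrt(6776381908842)/5922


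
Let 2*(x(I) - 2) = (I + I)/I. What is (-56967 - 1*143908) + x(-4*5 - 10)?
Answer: -200872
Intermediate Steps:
x(I) = 3 (x(I) = 2 + ((I + I)/I)/2 = 2 + ((2*I)/I)/2 = 2 + (½)*2 = 2 + 1 = 3)
(-56967 - 1*143908) + x(-4*5 - 10) = (-56967 - 1*143908) + 3 = (-56967 - 143908) + 3 = -200875 + 3 = -200872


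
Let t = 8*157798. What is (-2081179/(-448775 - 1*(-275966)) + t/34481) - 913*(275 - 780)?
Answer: 2747604329682140/5958627129 ≈ 4.6111e+5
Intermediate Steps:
t = 1262384
(-2081179/(-448775 - 1*(-275966)) + t/34481) - 913*(275 - 780) = (-2081179/(-448775 - 1*(-275966)) + 1262384/34481) - 913*(275 - 780) = (-2081179/(-448775 + 275966) + 1262384*(1/34481)) - 913*(-505) = (-2081179/(-172809) + 1262384/34481) - 1*(-461065) = (-2081179*(-1/172809) + 1262384/34481) + 461065 = (2081179/172809 + 1262384/34481) + 461065 = 289912449755/5958627129 + 461065 = 2747604329682140/5958627129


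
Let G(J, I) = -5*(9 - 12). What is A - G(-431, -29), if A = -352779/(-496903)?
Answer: -7100766/496903 ≈ -14.290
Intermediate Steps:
G(J, I) = 15 (G(J, I) = -5*(-3) = 15)
A = 352779/496903 (A = -352779*(-1/496903) = 352779/496903 ≈ 0.70996)
A - G(-431, -29) = 352779/496903 - 1*15 = 352779/496903 - 15 = -7100766/496903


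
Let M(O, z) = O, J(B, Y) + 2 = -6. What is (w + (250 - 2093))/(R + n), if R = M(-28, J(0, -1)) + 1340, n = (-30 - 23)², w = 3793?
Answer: 150/317 ≈ 0.47319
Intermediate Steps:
J(B, Y) = -8 (J(B, Y) = -2 - 6 = -8)
n = 2809 (n = (-53)² = 2809)
R = 1312 (R = -28 + 1340 = 1312)
(w + (250 - 2093))/(R + n) = (3793 + (250 - 2093))/(1312 + 2809) = (3793 - 1843)/4121 = 1950*(1/4121) = 150/317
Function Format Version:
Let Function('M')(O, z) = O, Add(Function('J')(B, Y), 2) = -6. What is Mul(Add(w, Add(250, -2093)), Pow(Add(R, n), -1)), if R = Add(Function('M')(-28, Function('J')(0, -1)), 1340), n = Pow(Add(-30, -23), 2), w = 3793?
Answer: Rational(150, 317) ≈ 0.47319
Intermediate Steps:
Function('J')(B, Y) = -8 (Function('J')(B, Y) = Add(-2, -6) = -8)
n = 2809 (n = Pow(-53, 2) = 2809)
R = 1312 (R = Add(-28, 1340) = 1312)
Mul(Add(w, Add(250, -2093)), Pow(Add(R, n), -1)) = Mul(Add(3793, Add(250, -2093)), Pow(Add(1312, 2809), -1)) = Mul(Add(3793, -1843), Pow(4121, -1)) = Mul(1950, Rational(1, 4121)) = Rational(150, 317)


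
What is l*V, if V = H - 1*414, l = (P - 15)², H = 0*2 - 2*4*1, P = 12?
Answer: -3798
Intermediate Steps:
H = -8 (H = 0 - 8*1 = 0 - 8 = -8)
l = 9 (l = (12 - 15)² = (-3)² = 9)
V = -422 (V = -8 - 1*414 = -8 - 414 = -422)
l*V = 9*(-422) = -3798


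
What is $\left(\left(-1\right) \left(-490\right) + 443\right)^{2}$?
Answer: $870489$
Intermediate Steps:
$\left(\left(-1\right) \left(-490\right) + 443\right)^{2} = \left(490 + 443\right)^{2} = 933^{2} = 870489$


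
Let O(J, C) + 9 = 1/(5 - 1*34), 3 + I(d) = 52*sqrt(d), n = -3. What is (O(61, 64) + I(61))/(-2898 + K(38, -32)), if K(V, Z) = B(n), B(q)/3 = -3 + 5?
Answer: 349/83868 - 13*sqrt(61)/723 ≈ -0.13627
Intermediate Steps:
I(d) = -3 + 52*sqrt(d)
B(q) = 6 (B(q) = 3*(-3 + 5) = 3*2 = 6)
K(V, Z) = 6
O(J, C) = -262/29 (O(J, C) = -9 + 1/(5 - 1*34) = -9 + 1/(5 - 34) = -9 + 1/(-29) = -9 - 1/29 = -262/29)
(O(61, 64) + I(61))/(-2898 + K(38, -32)) = (-262/29 + (-3 + 52*sqrt(61)))/(-2898 + 6) = (-349/29 + 52*sqrt(61))/(-2892) = (-349/29 + 52*sqrt(61))*(-1/2892) = 349/83868 - 13*sqrt(61)/723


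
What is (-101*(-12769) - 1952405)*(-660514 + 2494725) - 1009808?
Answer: -1215598671104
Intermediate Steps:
(-101*(-12769) - 1952405)*(-660514 + 2494725) - 1009808 = (1289669 - 1952405)*1834211 - 1009808 = -662736*1834211 - 1009808 = -1215597661296 - 1009808 = -1215598671104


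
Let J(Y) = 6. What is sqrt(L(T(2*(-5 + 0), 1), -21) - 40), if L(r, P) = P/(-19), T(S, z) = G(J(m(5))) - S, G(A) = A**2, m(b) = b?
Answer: I*sqrt(14041)/19 ≈ 6.2366*I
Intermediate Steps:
T(S, z) = 36 - S (T(S, z) = 6**2 - S = 36 - S)
L(r, P) = -P/19 (L(r, P) = P*(-1/19) = -P/19)
sqrt(L(T(2*(-5 + 0), 1), -21) - 40) = sqrt(-1/19*(-21) - 40) = sqrt(21/19 - 40) = sqrt(-739/19) = I*sqrt(14041)/19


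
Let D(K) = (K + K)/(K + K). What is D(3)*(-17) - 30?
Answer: -47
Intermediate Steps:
D(K) = 1 (D(K) = (2*K)/((2*K)) = (2*K)*(1/(2*K)) = 1)
D(3)*(-17) - 30 = 1*(-17) - 30 = -17 - 30 = -47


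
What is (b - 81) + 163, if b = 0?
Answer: 82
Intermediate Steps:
(b - 81) + 163 = (0 - 81) + 163 = -81 + 163 = 82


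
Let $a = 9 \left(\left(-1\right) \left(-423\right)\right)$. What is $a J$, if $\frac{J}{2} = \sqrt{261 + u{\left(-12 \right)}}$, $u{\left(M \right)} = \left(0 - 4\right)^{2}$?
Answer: $7614 \sqrt{277} \approx 1.2672 \cdot 10^{5}$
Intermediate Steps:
$u{\left(M \right)} = 16$ ($u{\left(M \right)} = \left(-4\right)^{2} = 16$)
$J = 2 \sqrt{277}$ ($J = 2 \sqrt{261 + 16} = 2 \sqrt{277} \approx 33.287$)
$a = 3807$ ($a = 9 \cdot 423 = 3807$)
$a J = 3807 \cdot 2 \sqrt{277} = 7614 \sqrt{277}$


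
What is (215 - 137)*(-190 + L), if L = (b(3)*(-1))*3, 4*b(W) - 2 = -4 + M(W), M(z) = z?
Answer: -29757/2 ≈ -14879.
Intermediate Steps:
b(W) = -½ + W/4 (b(W) = ½ + (-4 + W)/4 = ½ + (-1 + W/4) = -½ + W/4)
L = -¾ (L = ((-½ + (¼)*3)*(-1))*3 = ((-½ + ¾)*(-1))*3 = ((¼)*(-1))*3 = -¼*3 = -¾ ≈ -0.75000)
(215 - 137)*(-190 + L) = (215 - 137)*(-190 - ¾) = 78*(-763/4) = -29757/2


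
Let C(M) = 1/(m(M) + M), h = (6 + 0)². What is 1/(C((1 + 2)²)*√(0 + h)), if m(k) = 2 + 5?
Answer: 8/3 ≈ 2.6667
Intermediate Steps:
m(k) = 7
h = 36 (h = 6² = 36)
C(M) = 1/(7 + M)
1/(C((1 + 2)²)*√(0 + h)) = 1/(√(0 + 36)/(7 + (1 + 2)²)) = 1/(√36/(7 + 3²)) = 1/(6/(7 + 9)) = 1/(6/16) = 1/((1/16)*6) = 1/(3/8) = 8/3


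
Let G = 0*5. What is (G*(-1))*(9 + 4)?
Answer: 0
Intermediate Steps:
G = 0
(G*(-1))*(9 + 4) = (0*(-1))*(9 + 4) = 0*13 = 0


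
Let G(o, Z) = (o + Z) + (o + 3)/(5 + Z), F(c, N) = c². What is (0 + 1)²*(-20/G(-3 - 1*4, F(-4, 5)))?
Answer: -84/37 ≈ -2.2703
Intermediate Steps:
G(o, Z) = Z + o + (3 + o)/(5 + Z) (G(o, Z) = (Z + o) + (3 + o)/(5 + Z) = Z + o + (3 + o)/(5 + Z))
(0 + 1)²*(-20/G(-3 - 1*4, F(-4, 5))) = (0 + 1)²*(-20*(5 + (-4)²)/(3 + ((-4)²)² + 5*(-4)² + 6*(-3 - 1*4) + (-4)²*(-3 - 1*4))) = 1²*(-20*(5 + 16)/(3 + 16² + 5*16 + 6*(-3 - 4) + 16*(-3 - 4))) = 1*(-20*21/(3 + 256 + 80 + 6*(-7) + 16*(-7))) = 1*(-20*21/(3 + 256 + 80 - 42 - 112)) = 1*(-20/((1/21)*185)) = 1*(-20/185/21) = 1*(-20*21/185) = 1*(-84/37) = -84/37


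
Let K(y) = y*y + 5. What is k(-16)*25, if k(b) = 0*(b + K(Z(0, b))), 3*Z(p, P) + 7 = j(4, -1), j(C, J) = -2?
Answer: 0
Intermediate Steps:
Z(p, P) = -3 (Z(p, P) = -7/3 + (1/3)*(-2) = -7/3 - 2/3 = -3)
K(y) = 5 + y**2 (K(y) = y**2 + 5 = 5 + y**2)
k(b) = 0 (k(b) = 0*(b + (5 + (-3)**2)) = 0*(b + (5 + 9)) = 0*(b + 14) = 0*(14 + b) = 0)
k(-16)*25 = 0*25 = 0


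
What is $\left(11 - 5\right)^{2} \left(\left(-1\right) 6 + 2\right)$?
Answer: $-144$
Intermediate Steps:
$\left(11 - 5\right)^{2} \left(\left(-1\right) 6 + 2\right) = 6^{2} \left(-6 + 2\right) = 36 \left(-4\right) = -144$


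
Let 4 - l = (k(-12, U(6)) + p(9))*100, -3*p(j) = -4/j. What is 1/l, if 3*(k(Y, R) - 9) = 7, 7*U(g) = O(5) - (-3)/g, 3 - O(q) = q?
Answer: -27/30892 ≈ -0.00087401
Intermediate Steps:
O(q) = 3 - q
p(j) = 4/(3*j) (p(j) = -(-4)/(3*j) = 4/(3*j))
U(g) = -2/7 + 3/(7*g) (U(g) = ((3 - 1*5) - (-3)/g)/7 = ((3 - 5) + 3/g)/7 = (-2 + 3/g)/7 = -2/7 + 3/(7*g))
k(Y, R) = 34/3 (k(Y, R) = 9 + (⅓)*7 = 9 + 7/3 = 34/3)
l = -30892/27 (l = 4 - (34/3 + (4/3)/9)*100 = 4 - (34/3 + (4/3)*(⅑))*100 = 4 - (34/3 + 4/27)*100 = 4 - 310*100/27 = 4 - 1*31000/27 = 4 - 31000/27 = -30892/27 ≈ -1144.1)
1/l = 1/(-30892/27) = -27/30892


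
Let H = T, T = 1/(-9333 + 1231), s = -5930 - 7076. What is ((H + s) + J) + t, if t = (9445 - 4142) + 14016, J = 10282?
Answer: 134452689/8102 ≈ 16595.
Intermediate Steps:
s = -13006
T = -1/8102 (T = 1/(-8102) = -1/8102 ≈ -0.00012343)
H = -1/8102 ≈ -0.00012343
t = 19319 (t = 5303 + 14016 = 19319)
((H + s) + J) + t = ((-1/8102 - 13006) + 10282) + 19319 = (-105374613/8102 + 10282) + 19319 = -22069849/8102 + 19319 = 134452689/8102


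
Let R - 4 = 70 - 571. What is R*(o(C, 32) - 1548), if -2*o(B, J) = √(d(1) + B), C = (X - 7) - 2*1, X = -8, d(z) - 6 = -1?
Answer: 769356 + 497*I*√3 ≈ 7.6936e+5 + 860.83*I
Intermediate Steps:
d(z) = 5 (d(z) = 6 - 1 = 5)
C = -17 (C = (-8 - 7) - 2*1 = -15 - 2 = -17)
o(B, J) = -√(5 + B)/2
R = -497 (R = 4 + (70 - 571) = 4 - 501 = -497)
R*(o(C, 32) - 1548) = -497*(-√(5 - 17)/2 - 1548) = -497*(-I*√3 - 1548) = -497*(-1548 - I*√3) = 769356 + 497*I*√3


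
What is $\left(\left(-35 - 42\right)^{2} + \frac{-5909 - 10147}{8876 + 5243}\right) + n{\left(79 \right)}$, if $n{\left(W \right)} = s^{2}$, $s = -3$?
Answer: $\frac{83822566}{14119} \approx 5936.9$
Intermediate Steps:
$n{\left(W \right)} = 9$ ($n{\left(W \right)} = \left(-3\right)^{2} = 9$)
$\left(\left(-35 - 42\right)^{2} + \frac{-5909 - 10147}{8876 + 5243}\right) + n{\left(79 \right)} = \left(\left(-35 - 42\right)^{2} + \frac{-5909 - 10147}{8876 + 5243}\right) + 9 = \left(\left(-77\right)^{2} - \frac{16056}{14119}\right) + 9 = \left(5929 - \frac{16056}{14119}\right) + 9 = \frac{83695495}{14119} + 9 = \frac{83822566}{14119}$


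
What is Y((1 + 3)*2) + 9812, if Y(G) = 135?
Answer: 9947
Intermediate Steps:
Y((1 + 3)*2) + 9812 = 135 + 9812 = 9947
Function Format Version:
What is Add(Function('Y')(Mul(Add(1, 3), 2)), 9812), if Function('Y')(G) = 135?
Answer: 9947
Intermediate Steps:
Add(Function('Y')(Mul(Add(1, 3), 2)), 9812) = Add(135, 9812) = 9947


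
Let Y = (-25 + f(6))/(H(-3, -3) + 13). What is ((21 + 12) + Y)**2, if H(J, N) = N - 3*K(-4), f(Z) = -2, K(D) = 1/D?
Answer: 1718721/1849 ≈ 929.54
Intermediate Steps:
H(J, N) = 3/4 + N (H(J, N) = N - 3/(-4) = N - 3*(-1/4) = N + 3/4 = 3/4 + N)
Y = -108/43 (Y = (-25 - 2)/((3/4 - 3) + 13) = -27/(-9/4 + 13) = -27/43/4 = -27*4/43 = -108/43 ≈ -2.5116)
((21 + 12) + Y)**2 = ((21 + 12) - 108/43)**2 = (33 - 108/43)**2 = (1311/43)**2 = 1718721/1849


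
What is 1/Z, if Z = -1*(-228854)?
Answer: 1/228854 ≈ 4.3696e-6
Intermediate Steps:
Z = 228854
1/Z = 1/228854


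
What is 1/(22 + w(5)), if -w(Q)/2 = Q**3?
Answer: -1/228 ≈ -0.0043860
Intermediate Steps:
w(Q) = -2*Q**3
1/(22 + w(5)) = 1/(22 - 2*5**3) = 1/(22 - 2*125) = 1/(22 - 250) = 1/(-228) = -1/228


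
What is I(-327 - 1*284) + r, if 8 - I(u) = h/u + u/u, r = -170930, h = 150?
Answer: -104433803/611 ≈ -1.7092e+5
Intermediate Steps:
I(u) = 7 - 150/u (I(u) = 8 - (150/u + u/u) = 8 - (150/u + 1) = 8 - (1 + 150/u) = 8 + (-1 - 150/u) = 7 - 150/u)
I(-327 - 1*284) + r = (7 - 150/(-327 - 1*284)) - 170930 = (7 - 150/(-327 - 284)) - 170930 = (7 - 150/(-611)) - 170930 = (7 - 150*(-1/611)) - 170930 = (7 + 150/611) - 170930 = 4427/611 - 170930 = -104433803/611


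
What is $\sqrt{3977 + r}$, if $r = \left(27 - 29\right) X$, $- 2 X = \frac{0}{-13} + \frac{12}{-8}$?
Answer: $\frac{\sqrt{15902}}{2} \approx 63.052$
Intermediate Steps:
$X = \frac{3}{4}$ ($X = - \frac{\frac{0}{-13} + \frac{12}{-8}}{2} = - \frac{0 \left(- \frac{1}{13}\right) + 12 \left(- \frac{1}{8}\right)}{2} = - \frac{0 - \frac{3}{2}}{2} = \left(- \frac{1}{2}\right) \left(- \frac{3}{2}\right) = \frac{3}{4} \approx 0.75$)
$r = - \frac{3}{2}$ ($r = \left(27 - 29\right) \frac{3}{4} = \left(-2\right) \frac{3}{4} = - \frac{3}{2} \approx -1.5$)
$\sqrt{3977 + r} = \sqrt{3977 - \frac{3}{2}} = \sqrt{\frac{7951}{2}} = \frac{\sqrt{15902}}{2}$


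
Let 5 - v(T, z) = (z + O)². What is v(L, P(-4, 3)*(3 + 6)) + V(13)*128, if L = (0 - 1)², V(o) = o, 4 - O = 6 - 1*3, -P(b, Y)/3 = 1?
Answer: 993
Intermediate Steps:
P(b, Y) = -3 (P(b, Y) = -3*1 = -3)
O = 1 (O = 4 - (6 - 1*3) = 4 - (6 - 3) = 4 - 1*3 = 4 - 3 = 1)
L = 1 (L = (-1)² = 1)
v(T, z) = 5 - (1 + z)² (v(T, z) = 5 - (z + 1)² = 5 - (1 + z)²)
v(L, P(-4, 3)*(3 + 6)) + V(13)*128 = (5 - (1 - 3*(3 + 6))²) + 13*128 = (5 - (1 - 3*9)²) + 1664 = (5 - (1 - 27)²) + 1664 = (5 - 1*(-26)²) + 1664 = (5 - 1*676) + 1664 = (5 - 676) + 1664 = -671 + 1664 = 993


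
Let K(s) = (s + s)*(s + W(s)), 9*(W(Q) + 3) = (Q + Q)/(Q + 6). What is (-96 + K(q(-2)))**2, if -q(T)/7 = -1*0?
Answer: 9216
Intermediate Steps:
W(Q) = -3 + 2*Q/(9*(6 + Q)) (W(Q) = -3 + ((Q + Q)/(Q + 6))/9 = -3 + ((2*Q)/(6 + Q))/9 = -3 + (2*Q/(6 + Q))/9 = -3 + 2*Q/(9*(6 + Q)))
q(T) = 0 (q(T) = -(-7)*0 = -7*0 = 0)
K(s) = 2*s*(s + (-162 - 25*s)/(9*(6 + s))) (K(s) = (s + s)*(s + (-162 - 25*s)/(9*(6 + s))) = (2*s)*(s + (-162 - 25*s)/(9*(6 + s))) = 2*s*(s + (-162 - 25*s)/(9*(6 + s))))
(-96 + K(q(-2)))**2 = (-96 + (2/9)*0*(-162 + 9*0**2 + 29*0)/(6 + 0))**2 = (-96 + (2/9)*0*(-162 + 9*0 + 0)/6)**2 = (-96 + (2/9)*0*(1/6)*(-162 + 0 + 0))**2 = (-96 + (2/9)*0*(1/6)*(-162))**2 = (-96 + 0)**2 = (-96)**2 = 9216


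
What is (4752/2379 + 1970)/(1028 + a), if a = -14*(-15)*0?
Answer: 781897/407602 ≈ 1.9183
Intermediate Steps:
a = 0 (a = 210*0 = 0)
(4752/2379 + 1970)/(1028 + a) = (4752/2379 + 1970)/(1028 + 0) = (4752*(1/2379) + 1970)/1028 = (1584/793 + 1970)*(1/1028) = (1563794/793)*(1/1028) = 781897/407602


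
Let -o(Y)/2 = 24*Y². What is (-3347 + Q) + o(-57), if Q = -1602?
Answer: -160901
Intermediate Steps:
o(Y) = -48*Y²
(-3347 + Q) + o(-57) = (-3347 - 1602) - 48*(-57)² = -4949 - 48*3249 = -4949 - 155952 = -160901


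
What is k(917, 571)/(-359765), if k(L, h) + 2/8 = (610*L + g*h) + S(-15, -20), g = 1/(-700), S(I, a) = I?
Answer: -195773877/125917750 ≈ -1.5548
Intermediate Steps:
g = -1/700 ≈ -0.0014286
k(L, h) = -61/4 + 610*L - h/700 (k(L, h) = -1/4 + ((610*L - h/700) - 15) = -1/4 + (-15 + 610*L - h/700) = -61/4 + 610*L - h/700)
k(917, 571)/(-359765) = (-61/4 + 610*917 - 1/700*571)/(-359765) = (-61/4 + 559370 - 571/700)*(-1/359765) = (195773877/350)*(-1/359765) = -195773877/125917750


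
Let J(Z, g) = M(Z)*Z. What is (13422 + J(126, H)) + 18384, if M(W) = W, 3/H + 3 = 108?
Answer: 47682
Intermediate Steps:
H = 1/35 (H = 3/(-3 + 108) = 3/105 = 3*(1/105) = 1/35 ≈ 0.028571)
J(Z, g) = Z² (J(Z, g) = Z*Z = Z²)
(13422 + J(126, H)) + 18384 = (13422 + 126²) + 18384 = (13422 + 15876) + 18384 = 29298 + 18384 = 47682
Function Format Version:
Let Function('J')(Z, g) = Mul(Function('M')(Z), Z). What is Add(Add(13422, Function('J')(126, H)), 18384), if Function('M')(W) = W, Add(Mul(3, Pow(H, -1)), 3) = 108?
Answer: 47682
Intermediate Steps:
H = Rational(1, 35) (H = Mul(3, Pow(Add(-3, 108), -1)) = Mul(3, Pow(105, -1)) = Mul(3, Rational(1, 105)) = Rational(1, 35) ≈ 0.028571)
Function('J')(Z, g) = Pow(Z, 2) (Function('J')(Z, g) = Mul(Z, Z) = Pow(Z, 2))
Add(Add(13422, Function('J')(126, H)), 18384) = Add(Add(13422, Pow(126, 2)), 18384) = Add(Add(13422, 15876), 18384) = Add(29298, 18384) = 47682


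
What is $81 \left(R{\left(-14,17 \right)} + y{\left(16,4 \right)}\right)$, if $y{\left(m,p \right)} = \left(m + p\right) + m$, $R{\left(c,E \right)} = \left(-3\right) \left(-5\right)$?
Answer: $4131$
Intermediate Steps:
$R{\left(c,E \right)} = 15$
$y{\left(m,p \right)} = p + 2 m$
$81 \left(R{\left(-14,17 \right)} + y{\left(16,4 \right)}\right) = 81 \left(15 + \left(4 + 2 \cdot 16\right)\right) = 81 \left(15 + \left(4 + 32\right)\right) = 81 \left(15 + 36\right) = 81 \cdot 51 = 4131$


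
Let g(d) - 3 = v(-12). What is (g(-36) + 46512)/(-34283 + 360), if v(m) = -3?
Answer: -46512/33923 ≈ -1.3711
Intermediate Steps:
g(d) = 0 (g(d) = 3 - 3 = 0)
(g(-36) + 46512)/(-34283 + 360) = (0 + 46512)/(-34283 + 360) = 46512/(-33923) = 46512*(-1/33923) = -46512/33923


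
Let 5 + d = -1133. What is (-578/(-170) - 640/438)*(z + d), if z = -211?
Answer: -2863927/1095 ≈ -2615.5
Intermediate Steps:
d = -1138 (d = -5 - 1133 = -1138)
(-578/(-170) - 640/438)*(z + d) = (-578/(-170) - 640/438)*(-211 - 1138) = (-578*(-1/170) - 640*1/438)*(-1349) = (17/5 - 320/219)*(-1349) = (2123/1095)*(-1349) = -2863927/1095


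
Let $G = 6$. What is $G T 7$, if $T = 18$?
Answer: $756$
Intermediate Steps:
$G T 7 = 6 \cdot 18 \cdot 7 = 108 \cdot 7 = 756$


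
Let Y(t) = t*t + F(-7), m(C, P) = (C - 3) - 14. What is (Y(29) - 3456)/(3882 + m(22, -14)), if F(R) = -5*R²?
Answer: -220/299 ≈ -0.73579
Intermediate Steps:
m(C, P) = -17 + C (m(C, P) = (-3 + C) - 14 = -17 + C)
Y(t) = -245 + t² (Y(t) = t*t - 5*(-7)² = t² - 5*49 = t² - 245 = -245 + t²)
(Y(29) - 3456)/(3882 + m(22, -14)) = ((-245 + 29²) - 3456)/(3882 + (-17 + 22)) = ((-245 + 841) - 3456)/(3882 + 5) = (596 - 3456)/3887 = -2860*1/3887 = -220/299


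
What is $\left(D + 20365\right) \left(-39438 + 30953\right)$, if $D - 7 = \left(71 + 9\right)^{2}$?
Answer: $-227160420$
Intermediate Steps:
$D = 6407$ ($D = 7 + \left(71 + 9\right)^{2} = 7 + 80^{2} = 7 + 6400 = 6407$)
$\left(D + 20365\right) \left(-39438 + 30953\right) = \left(6407 + 20365\right) \left(-39438 + 30953\right) = 26772 \left(-8485\right) = -227160420$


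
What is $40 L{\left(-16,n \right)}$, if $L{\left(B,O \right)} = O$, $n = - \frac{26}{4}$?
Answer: $-260$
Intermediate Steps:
$n = - \frac{13}{2}$ ($n = \left(-26\right) \frac{1}{4} = - \frac{13}{2} \approx -6.5$)
$40 L{\left(-16,n \right)} = 40 \left(- \frac{13}{2}\right) = -260$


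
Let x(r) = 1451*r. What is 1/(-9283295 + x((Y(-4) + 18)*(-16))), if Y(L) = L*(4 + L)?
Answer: -1/9701183 ≈ -1.0308e-7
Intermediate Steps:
1/(-9283295 + x((Y(-4) + 18)*(-16))) = 1/(-9283295 + 1451*((-4*(4 - 4) + 18)*(-16))) = 1/(-9283295 + 1451*((-4*0 + 18)*(-16))) = 1/(-9283295 + 1451*((0 + 18)*(-16))) = 1/(-9283295 + 1451*(18*(-16))) = 1/(-9283295 + 1451*(-288)) = 1/(-9283295 - 417888) = 1/(-9701183) = -1/9701183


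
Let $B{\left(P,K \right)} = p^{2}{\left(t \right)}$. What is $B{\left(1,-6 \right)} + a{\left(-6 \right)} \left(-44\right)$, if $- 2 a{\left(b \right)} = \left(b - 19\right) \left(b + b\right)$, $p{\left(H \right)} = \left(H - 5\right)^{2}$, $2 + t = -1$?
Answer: $10696$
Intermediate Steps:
$t = -3$ ($t = -2 - 1 = -3$)
$p{\left(H \right)} = \left(-5 + H\right)^{2}$
$a{\left(b \right)} = - b \left(-19 + b\right)$ ($a{\left(b \right)} = - \frac{\left(b - 19\right) \left(b + b\right)}{2} = - \frac{\left(-19 + b\right) 2 b}{2} = - \frac{2 b \left(-19 + b\right)}{2} = - b \left(-19 + b\right)$)
$B{\left(P,K \right)} = 4096$ ($B{\left(P,K \right)} = \left(\left(-5 - 3\right)^{2}\right)^{2} = \left(\left(-8\right)^{2}\right)^{2} = 64^{2} = 4096$)
$B{\left(1,-6 \right)} + a{\left(-6 \right)} \left(-44\right) = 4096 + - 6 \left(19 - -6\right) \left(-44\right) = 4096 + - 6 \left(19 + 6\right) \left(-44\right) = 4096 + \left(-6\right) 25 \left(-44\right) = 4096 - -6600 = 4096 + 6600 = 10696$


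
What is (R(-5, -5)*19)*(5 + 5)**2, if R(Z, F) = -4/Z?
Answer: 1520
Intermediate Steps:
(R(-5, -5)*19)*(5 + 5)**2 = (-4/(-5)*19)*(5 + 5)**2 = (-4*(-1/5)*19)*10**2 = ((4/5)*19)*100 = (76/5)*100 = 1520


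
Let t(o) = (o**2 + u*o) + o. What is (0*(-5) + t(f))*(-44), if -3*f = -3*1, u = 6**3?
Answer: -9592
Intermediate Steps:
u = 216
f = 1 (f = -(-1) = -1/3*(-3) = 1)
t(o) = o**2 + 217*o (t(o) = (o**2 + 216*o) + o = o**2 + 217*o)
(0*(-5) + t(f))*(-44) = (0*(-5) + 1*(217 + 1))*(-44) = (0 + 1*218)*(-44) = (0 + 218)*(-44) = 218*(-44) = -9592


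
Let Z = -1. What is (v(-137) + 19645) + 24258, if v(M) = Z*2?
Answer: 43901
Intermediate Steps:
v(M) = -2 (v(M) = -1*2 = -2)
(v(-137) + 19645) + 24258 = (-2 + 19645) + 24258 = 19643 + 24258 = 43901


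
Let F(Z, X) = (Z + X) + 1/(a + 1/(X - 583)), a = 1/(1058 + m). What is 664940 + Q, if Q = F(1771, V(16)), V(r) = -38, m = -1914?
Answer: 984144445/1477 ≈ 6.6631e+5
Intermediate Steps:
a = -1/856 (a = 1/(1058 - 1914) = 1/(-856) = -1/856 ≈ -0.0011682)
F(Z, X) = X + Z + 1/(-1/856 + 1/(-583 + X)) (F(Z, X) = (Z + X) + 1/(-1/856 + 1/(X - 583)) = (X + Z) + 1/(-1/856 + 1/(-583 + X)) = X + Z + 1/(-1/856 + 1/(-583 + X)))
Q = 2028065/1477 (Q = (-499048 - 1*(-38)**2 + 1439*1771 + 2295*(-38) - 1*(-38)*1771)/(1439 - 1*(-38)) = (-499048 - 1*1444 + 2548469 - 87210 + 67298)/(1439 + 38) = (-499048 - 1444 + 2548469 - 87210 + 67298)/1477 = (1/1477)*2028065 = 2028065/1477 ≈ 1373.1)
664940 + Q = 664940 + 2028065/1477 = 984144445/1477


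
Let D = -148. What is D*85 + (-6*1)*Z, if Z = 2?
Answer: -12592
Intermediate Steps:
D*85 + (-6*1)*Z = -148*85 - 6*1*2 = -12580 - 6*2 = -12580 - 12 = -12592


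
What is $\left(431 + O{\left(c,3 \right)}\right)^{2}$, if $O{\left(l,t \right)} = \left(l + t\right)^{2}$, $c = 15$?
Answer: $570025$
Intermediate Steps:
$\left(431 + O{\left(c,3 \right)}\right)^{2} = \left(431 + \left(15 + 3\right)^{2}\right)^{2} = \left(431 + 18^{2}\right)^{2} = \left(431 + 324\right)^{2} = 755^{2} = 570025$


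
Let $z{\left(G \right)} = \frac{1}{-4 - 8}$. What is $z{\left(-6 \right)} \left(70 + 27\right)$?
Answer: $- \frac{97}{12} \approx -8.0833$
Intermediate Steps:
$z{\left(G \right)} = - \frac{1}{12}$ ($z{\left(G \right)} = \frac{1}{-12} = - \frac{1}{12}$)
$z{\left(-6 \right)} \left(70 + 27\right) = - \frac{70 + 27}{12} = \left(- \frac{1}{12}\right) 97 = - \frac{97}{12}$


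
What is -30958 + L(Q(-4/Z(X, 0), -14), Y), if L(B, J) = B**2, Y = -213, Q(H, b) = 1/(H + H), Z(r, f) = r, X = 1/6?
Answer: -71327231/2304 ≈ -30958.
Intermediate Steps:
X = 1/6 ≈ 0.16667
Q(H, b) = 1/(2*H)
-30958 + L(Q(-4/Z(X, 0), -14), Y) = -30958 + (1/(2*((-4/1/6))))**2 = -30958 + (1/(2*((-4*6))))**2 = -30958 + ((1/2)/(-24))**2 = -30958 + ((1/2)*(-1/24))**2 = -30958 + (-1/48)**2 = -30958 + 1/2304 = -71327231/2304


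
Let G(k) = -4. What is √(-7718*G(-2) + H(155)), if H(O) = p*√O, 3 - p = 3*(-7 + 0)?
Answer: 2*√(7718 + 6*√155) ≈ 176.55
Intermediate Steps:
p = 24 (p = 3 - 3*(-7 + 0) = 3 - 3*(-7) = 3 - 1*(-21) = 3 + 21 = 24)
H(O) = 24*√O
√(-7718*G(-2) + H(155)) = √(-7718*(-4) + 24*√155) = √(30872 + 24*√155)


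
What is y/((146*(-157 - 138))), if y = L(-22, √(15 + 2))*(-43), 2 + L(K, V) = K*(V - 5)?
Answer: 2322/21535 - 473*√17/21535 ≈ 0.017264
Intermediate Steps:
L(K, V) = -2 + K*(-5 + V) (L(K, V) = -2 + K*(V - 5) = -2 + K*(-5 + V))
y = -4644 + 946*√17 (y = (-2 - 5*(-22) - 22*√(15 + 2))*(-43) = (-2 + 110 - 22*√17)*(-43) = (108 - 22*√17)*(-43) = -4644 + 946*√17 ≈ -743.54)
y/((146*(-157 - 138))) = (-4644 + 946*√17)/((146*(-157 - 138))) = (-4644 + 946*√17)/((146*(-295))) = (-4644 + 946*√17)/(-43070) = (-4644 + 946*√17)*(-1/43070) = 2322/21535 - 473*√17/21535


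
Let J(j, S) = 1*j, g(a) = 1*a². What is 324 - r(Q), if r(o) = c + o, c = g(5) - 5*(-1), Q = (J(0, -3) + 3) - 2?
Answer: 293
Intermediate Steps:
g(a) = a²
J(j, S) = j
Q = 1 (Q = (0 + 3) - 2 = 3 - 2 = 1)
c = 30 (c = 5² - 5*(-1) = 25 + 5 = 30)
r(o) = 30 + o
324 - r(Q) = 324 - (30 + 1) = 324 - 1*31 = 324 - 31 = 293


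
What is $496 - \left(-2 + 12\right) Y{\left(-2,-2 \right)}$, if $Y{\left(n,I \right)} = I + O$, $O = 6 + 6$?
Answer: $396$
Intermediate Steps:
$O = 12$
$Y{\left(n,I \right)} = 12 + I$ ($Y{\left(n,I \right)} = I + 12 = 12 + I$)
$496 - \left(-2 + 12\right) Y{\left(-2,-2 \right)} = 496 - \left(-2 + 12\right) \left(12 - 2\right) = 496 - 10 \cdot 10 = 496 - 100 = 396$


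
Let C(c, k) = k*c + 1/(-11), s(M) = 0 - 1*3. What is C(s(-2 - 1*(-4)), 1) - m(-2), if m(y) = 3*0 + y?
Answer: -12/11 ≈ -1.0909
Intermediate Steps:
s(M) = -3 (s(M) = 0 - 3 = -3)
C(c, k) = -1/11 + c*k (C(c, k) = c*k - 1/11 = -1/11 + c*k)
m(y) = y (m(y) = 0 + y = y)
C(s(-2 - 1*(-4)), 1) - m(-2) = (-1/11 - 3*1) - 1*(-2) = (-1/11 - 3) + 2 = -34/11 + 2 = -12/11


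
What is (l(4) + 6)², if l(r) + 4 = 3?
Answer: 25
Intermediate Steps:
l(r) = -1 (l(r) = -4 + 3 = -1)
(l(4) + 6)² = (-1 + 6)² = 5² = 25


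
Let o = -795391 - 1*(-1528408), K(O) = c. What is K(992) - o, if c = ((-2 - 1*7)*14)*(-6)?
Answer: -732261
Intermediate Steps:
c = 756 (c = ((-2 - 7)*14)*(-6) = -9*14*(-6) = -126*(-6) = 756)
K(O) = 756
o = 733017 (o = -795391 + 1528408 = 733017)
K(992) - o = 756 - 1*733017 = 756 - 733017 = -732261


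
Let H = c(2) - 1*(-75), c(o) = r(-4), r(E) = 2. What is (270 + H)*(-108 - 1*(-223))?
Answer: 39905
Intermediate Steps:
c(o) = 2
H = 77 (H = 2 - 1*(-75) = 2 + 75 = 77)
(270 + H)*(-108 - 1*(-223)) = (270 + 77)*(-108 - 1*(-223)) = 347*(-108 + 223) = 347*115 = 39905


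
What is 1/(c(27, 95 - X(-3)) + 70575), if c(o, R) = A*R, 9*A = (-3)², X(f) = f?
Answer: 1/70673 ≈ 1.4150e-5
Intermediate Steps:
A = 1 (A = (⅑)*(-3)² = (⅑)*9 = 1)
c(o, R) = R (c(o, R) = 1*R = R)
1/(c(27, 95 - X(-3)) + 70575) = 1/((95 - 1*(-3)) + 70575) = 1/((95 + 3) + 70575) = 1/(98 + 70575) = 1/70673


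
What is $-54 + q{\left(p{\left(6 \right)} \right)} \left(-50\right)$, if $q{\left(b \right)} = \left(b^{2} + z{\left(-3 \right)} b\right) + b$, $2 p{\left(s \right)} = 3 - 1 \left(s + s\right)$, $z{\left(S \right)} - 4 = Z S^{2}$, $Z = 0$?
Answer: $\frac{117}{2} \approx 58.5$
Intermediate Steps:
$z{\left(S \right)} = 4$ ($z{\left(S \right)} = 4 + 0 S^{2} = 4 + 0 = 4$)
$p{\left(s \right)} = \frac{3}{2} - s$ ($p{\left(s \right)} = \frac{3 - 1 \left(s + s\right)}{2} = \frac{3 - 1 \cdot 2 s}{2} = \frac{3 - 2 s}{2} = \frac{3}{2} - s$)
$q{\left(b \right)} = b^{2} + 5 b$ ($q{\left(b \right)} = \left(b^{2} + 4 b\right) + b = b^{2} + 5 b$)
$-54 + q{\left(p{\left(6 \right)} \right)} \left(-50\right) = -54 + \left(\frac{3}{2} - 6\right) \left(5 + \left(\frac{3}{2} - 6\right)\right) \left(-50\right) = -54 + - \frac{9 \left(5 - \frac{9}{2}\right)}{2} \left(-50\right) = -54 + \left(- \frac{9}{2}\right) \frac{1}{2} \left(-50\right) = -54 - - \frac{225}{2} = -54 + \frac{225}{2} = \frac{117}{2}$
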